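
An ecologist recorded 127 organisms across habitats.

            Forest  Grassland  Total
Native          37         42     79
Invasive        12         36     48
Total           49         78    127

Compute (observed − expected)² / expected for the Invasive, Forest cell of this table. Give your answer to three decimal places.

Row total (Invasive) = 48; column total (Forest) = 49; N = 127.
Expected count E = 48 × 49 / 127 = 18.5197.
Contribution = (O − E)²/E = (12 − 18.5197)² / 18.5197 = 2.295.

2.295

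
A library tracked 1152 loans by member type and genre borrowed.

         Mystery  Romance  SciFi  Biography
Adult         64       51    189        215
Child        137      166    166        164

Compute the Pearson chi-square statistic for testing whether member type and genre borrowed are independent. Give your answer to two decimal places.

85.36

Row totals: 519, 633. Column totals: 201, 217, 355, 379. Grand total N = 1152.
Expected counts (row total × column total / N):
  Adult, Mystery: 519×201/1152 = 90.5547
  Adult, Romance: 519×217/1152 = 97.7630
  Adult, SciFi: 519×355/1152 = 159.9349
  Adult, Biography: 519×379/1152 = 170.7474
  Child, Mystery: 633×201/1152 = 110.4453
  Child, Romance: 633×217/1152 = 119.2370
  Child, SciFi: 633×355/1152 = 195.0651
  Child, Biography: 633×379/1152 = 208.2526
Contributions (O − E)²/E:
  (64 − 90.5547)²/90.5547 = 7.7870
  (51 − 97.7630)²/97.7630 = 22.3682
  (189 − 159.9349)²/159.9349 = 5.2820
  (215 − 170.7474)²/170.7474 = 11.4689
  (137 − 110.4453)²/110.4453 = 6.3846
  (166 − 119.2370)²/119.2370 = 18.3398
  (166 − 195.0651)²/195.0651 = 4.3308
  (164 − 208.2526)²/208.2526 = 9.4034
χ² = 7.7870 + 22.3682 + 5.2820 + 11.4689 + 6.3846 + 18.3398 + 4.3308 + 9.4034 = 85.36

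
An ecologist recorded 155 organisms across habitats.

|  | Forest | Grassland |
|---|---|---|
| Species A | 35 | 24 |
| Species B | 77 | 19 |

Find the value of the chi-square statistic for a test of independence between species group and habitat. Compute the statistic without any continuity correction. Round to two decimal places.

Row totals: 59, 96. Column totals: 112, 43. Grand total N = 155.
Expected counts (row total × column total / N):
  Species A, Forest: 59×112/155 = 42.632
  Species A, Grassland: 59×43/155 = 16.368
  Species B, Forest: 96×112/155 = 69.368
  Species B, Grassland: 96×43/155 = 26.632
Contributions (O − E)²/E:
  (35 − 42.632)²/42.632 = 1.3663
  (24 − 16.368)²/16.368 = 3.5586
  (77 − 69.368)²/69.368 = 0.8397
  (19 − 26.632)²/26.632 = 2.1871
χ² = 1.3663 + 3.5586 + 0.8397 + 2.1871 = 7.95

7.95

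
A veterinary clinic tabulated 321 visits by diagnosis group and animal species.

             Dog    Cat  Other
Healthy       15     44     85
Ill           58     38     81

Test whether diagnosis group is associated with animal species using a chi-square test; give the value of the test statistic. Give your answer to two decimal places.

Row totals: 144, 177. Column totals: 73, 82, 166. Grand total N = 321.
Expected counts (row total × column total / N):
  Healthy, Dog: 144×73/321 = 32.748
  Healthy, Cat: 144×82/321 = 36.785
  Healthy, Other: 144×166/321 = 74.467
  Ill, Dog: 177×73/321 = 40.252
  Ill, Cat: 177×82/321 = 45.215
  Ill, Other: 177×166/321 = 91.533
Contributions (O − E)²/E:
  (15 − 32.748)²/32.748 = 9.6186
  (44 − 36.785)²/36.785 = 1.4151
  (85 − 74.467)²/74.467 = 1.4898
  (58 − 40.252)²/40.252 = 7.8255
  (38 − 45.215)²/45.215 = 1.1513
  (81 − 91.533)²/91.533 = 1.2121
χ² = 9.6186 + 1.4151 + 1.4898 + 7.8255 + 1.1513 + 1.2121 = 22.71

22.71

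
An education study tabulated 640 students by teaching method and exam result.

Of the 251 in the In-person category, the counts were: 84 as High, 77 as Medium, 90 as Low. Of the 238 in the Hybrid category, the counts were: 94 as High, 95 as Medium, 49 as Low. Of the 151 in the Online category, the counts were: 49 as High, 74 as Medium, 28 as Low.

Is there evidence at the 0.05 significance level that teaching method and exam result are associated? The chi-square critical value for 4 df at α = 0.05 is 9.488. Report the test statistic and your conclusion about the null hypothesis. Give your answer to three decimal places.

Row totals: 251, 238, 151. Column totals: 227, 246, 167. Grand total N = 640.
Expected counts (row total × column total / N):
  In-person, High: 251×227/640 = 89.0266
  In-person, Medium: 251×246/640 = 96.4781
  In-person, Low: 251×167/640 = 65.4953
  Hybrid, High: 238×227/640 = 84.4156
  Hybrid, Medium: 238×246/640 = 91.4813
  Hybrid, Low: 238×167/640 = 62.1031
  Online, High: 151×227/640 = 53.5578
  Online, Medium: 151×246/640 = 58.0406
  Online, Low: 151×167/640 = 39.4016
Contributions (O − E)²/E:
  (84 − 89.0266)²/89.0266 = 0.2838
  (77 − 96.4781)²/96.4781 = 3.9325
  (90 − 65.4953)²/65.4953 = 9.1683
  (94 − 84.4156)²/84.4156 = 1.0882
  (95 − 91.4813)²/91.4813 = 0.1353
  (49 − 62.1031)²/62.1031 = 2.7646
  (49 − 53.5578)²/53.5578 = 0.3879
  (74 − 58.0406)²/58.0406 = 4.3883
  (28 − 39.4016)²/39.4016 = 3.2993
χ² = 0.2838 + 3.9325 + 9.1683 + 1.0882 + 0.1353 + 2.7646 + 0.3879 + 4.3883 + 3.2993 = 25.448
df = (3−1)(3−1) = 4. Since 25.448 > 9.488, reject the null hypothesis of independence at α = 0.05.

25.448; reject H₀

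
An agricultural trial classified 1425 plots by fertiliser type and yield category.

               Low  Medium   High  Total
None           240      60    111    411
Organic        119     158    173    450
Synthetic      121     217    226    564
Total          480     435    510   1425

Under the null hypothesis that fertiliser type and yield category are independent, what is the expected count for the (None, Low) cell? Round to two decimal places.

Row total (None) = 411; column total (Low) = 480; grand total N = 1425.
Expected count = (row total × column total) / N = 411 × 480 / 1425 = 138.44.

138.44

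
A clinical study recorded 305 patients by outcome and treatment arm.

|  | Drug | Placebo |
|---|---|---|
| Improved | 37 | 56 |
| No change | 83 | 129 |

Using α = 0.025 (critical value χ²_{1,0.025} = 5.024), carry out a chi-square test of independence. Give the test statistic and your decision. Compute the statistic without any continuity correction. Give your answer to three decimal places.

0.011; fail to reject H₀

Row totals: 93, 212. Column totals: 120, 185. Grand total N = 305.
Expected counts (row total × column total / N):
  Improved, Drug: 93×120/305 = 36.5902
  Improved, Placebo: 93×185/305 = 56.4098
  No change, Drug: 212×120/305 = 83.4098
  No change, Placebo: 212×185/305 = 128.5902
Contributions (O − E)²/E:
  (37 − 36.5902)²/36.5902 = 0.0046
  (56 − 56.4098)²/56.4098 = 0.0030
  (83 − 83.4098)²/83.4098 = 0.0020
  (129 − 128.5902)²/128.5902 = 0.0013
χ² = 0.0046 + 0.0030 + 0.0020 + 0.0013 = 0.011
df = (2−1)(2−1) = 1. Since 0.011 < 5.024, fail to reject the null hypothesis of independence at α = 0.025.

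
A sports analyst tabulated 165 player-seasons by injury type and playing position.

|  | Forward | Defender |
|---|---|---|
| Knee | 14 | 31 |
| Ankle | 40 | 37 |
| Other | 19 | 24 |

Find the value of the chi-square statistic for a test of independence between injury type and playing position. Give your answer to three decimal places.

4.999

Row totals: 45, 77, 43. Column totals: 73, 92. Grand total N = 165.
Expected counts (row total × column total / N):
  Knee, Forward: 45×73/165 = 19.9091
  Knee, Defender: 45×92/165 = 25.0909
  Ankle, Forward: 77×73/165 = 34.0667
  Ankle, Defender: 77×92/165 = 42.9333
  Other, Forward: 43×73/165 = 19.0242
  Other, Defender: 43×92/165 = 23.9758
Contributions (O − E)²/E:
  (14 − 19.9091)²/19.9091 = 1.7538
  (31 − 25.0909)²/25.0909 = 1.3916
  (40 − 34.0667)²/34.0667 = 1.0334
  (37 − 42.9333)²/42.9333 = 0.8200
  (19 − 19.0242)²/19.0242 = 0.0000
  (24 − 23.9758)²/23.9758 = 0.0000
χ² = 1.7538 + 1.3916 + 1.0334 + 0.8200 + 0.0000 + 0.0000 = 4.999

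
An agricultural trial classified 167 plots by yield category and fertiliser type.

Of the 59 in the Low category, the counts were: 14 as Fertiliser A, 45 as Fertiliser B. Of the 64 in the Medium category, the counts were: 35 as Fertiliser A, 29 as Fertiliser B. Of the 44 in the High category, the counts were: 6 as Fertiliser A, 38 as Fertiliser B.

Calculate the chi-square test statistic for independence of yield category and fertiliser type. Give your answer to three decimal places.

23.394

Row totals: 59, 64, 44. Column totals: 55, 112. Grand total N = 167.
Expected counts (row total × column total / N):
  Low, Fertiliser A: 59×55/167 = 19.4311
  Low, Fertiliser B: 59×112/167 = 39.5689
  Medium, Fertiliser A: 64×55/167 = 21.0778
  Medium, Fertiliser B: 64×112/167 = 42.9222
  High, Fertiliser A: 44×55/167 = 14.4910
  High, Fertiliser B: 44×112/167 = 29.5090
Contributions (O − E)²/E:
  (14 − 19.4311)²/19.4311 = 1.5180
  (45 − 39.5689)²/39.5689 = 0.7455
  (35 − 21.0778)²/21.0778 = 9.1958
  (29 − 42.9222)²/42.9222 = 4.5158
  (6 − 14.4910)²/14.4910 = 4.9753
  (38 − 29.5090)²/29.5090 = 2.4432
χ² = 1.5180 + 0.7455 + 9.1958 + 4.5158 + 4.9753 + 2.4432 = 23.394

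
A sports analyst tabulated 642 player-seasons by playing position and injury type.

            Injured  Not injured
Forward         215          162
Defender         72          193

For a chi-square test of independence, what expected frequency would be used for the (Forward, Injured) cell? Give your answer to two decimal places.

168.53

Row total (Forward) = 377; column total (Injured) = 287; grand total N = 642.
Expected count = (row total × column total) / N = 377 × 287 / 642 = 168.53.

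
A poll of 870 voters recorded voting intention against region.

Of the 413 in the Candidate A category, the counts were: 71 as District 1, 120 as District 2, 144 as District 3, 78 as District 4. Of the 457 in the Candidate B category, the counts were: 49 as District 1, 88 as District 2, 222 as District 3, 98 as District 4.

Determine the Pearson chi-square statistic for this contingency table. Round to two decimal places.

Row totals: 413, 457. Column totals: 120, 208, 366, 176. Grand total N = 870.
Expected counts (row total × column total / N):
  Candidate A, District 1: 413×120/870 = 56.966
  Candidate A, District 2: 413×208/870 = 98.740
  Candidate A, District 3: 413×366/870 = 173.745
  Candidate A, District 4: 413×176/870 = 83.549
  Candidate B, District 1: 457×120/870 = 63.034
  Candidate B, District 2: 457×208/870 = 109.260
  Candidate B, District 3: 457×366/870 = 192.255
  Candidate B, District 4: 457×176/870 = 92.451
Contributions (O − E)²/E:
  (71 − 56.966)²/56.966 = 3.4574
  (120 − 98.740)²/98.740 = 4.5776
  (144 − 173.745)²/173.745 = 5.0923
  (78 − 83.549)²/83.549 = 0.3685
  (49 − 63.034)²/63.034 = 3.1246
  (88 − 109.260)²/109.260 = 4.1368
  (222 − 192.255)²/192.255 = 4.6020
  (98 − 92.451)²/92.451 = 0.3331
χ² = 3.4574 + 4.5776 + 5.0923 + 0.3685 + 3.1246 + 4.1368 + 4.6020 + 0.3331 = 25.69

25.69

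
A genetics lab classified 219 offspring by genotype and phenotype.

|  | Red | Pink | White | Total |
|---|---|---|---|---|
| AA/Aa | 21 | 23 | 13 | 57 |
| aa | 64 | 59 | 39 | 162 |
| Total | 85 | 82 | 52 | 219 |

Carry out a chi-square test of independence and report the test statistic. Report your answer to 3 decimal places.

0.280

Grand total N = 219.
Expected counts (row total × column total / N):
  AA/Aa, Red: 57×85/219 = 22.1233
  AA/Aa, Pink: 57×82/219 = 21.3425
  AA/Aa, White: 57×52/219 = 13.5342
  aa, Red: 162×85/219 = 62.8767
  aa, Pink: 162×82/219 = 60.6575
  aa, White: 162×52/219 = 38.4658
Contributions (O − E)²/E:
  (21 − 22.1233)²/22.1233 = 0.0570
  (23 − 21.3425)²/21.3425 = 0.1287
  (13 − 13.5342)²/13.5342 = 0.0211
  (64 − 62.8767)²/62.8767 = 0.0201
  (59 − 60.6575)²/60.6575 = 0.0453
  (39 − 38.4658)²/38.4658 = 0.0074
χ² = 0.0570 + 0.1287 + 0.0211 + 0.0201 + 0.0453 + 0.0074 = 0.280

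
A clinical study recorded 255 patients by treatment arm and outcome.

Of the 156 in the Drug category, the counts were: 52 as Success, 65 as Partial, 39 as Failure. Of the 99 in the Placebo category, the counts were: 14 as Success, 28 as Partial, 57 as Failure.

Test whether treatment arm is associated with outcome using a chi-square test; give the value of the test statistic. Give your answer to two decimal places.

Row totals: 156, 99. Column totals: 66, 93, 96. Grand total N = 255.
Expected counts (row total × column total / N):
  Drug, Success: 156×66/255 = 40.376
  Drug, Partial: 156×93/255 = 56.894
  Drug, Failure: 156×96/255 = 58.729
  Placebo, Success: 99×66/255 = 25.624
  Placebo, Partial: 99×93/255 = 36.106
  Placebo, Failure: 99×96/255 = 37.271
Contributions (O − E)²/E:
  (52 − 40.376)²/40.376 = 3.3465
  (65 − 56.894)²/56.894 = 1.1549
  (39 − 58.729)²/58.729 = 6.6276
  (14 − 25.624)²/25.624 = 5.2731
  (28 − 36.106)²/36.106 = 1.8198
  (57 − 37.271)²/37.271 = 10.4433
χ² = 3.3465 + 1.1549 + 6.6276 + 5.2731 + 1.8198 + 10.4433 = 28.67

28.67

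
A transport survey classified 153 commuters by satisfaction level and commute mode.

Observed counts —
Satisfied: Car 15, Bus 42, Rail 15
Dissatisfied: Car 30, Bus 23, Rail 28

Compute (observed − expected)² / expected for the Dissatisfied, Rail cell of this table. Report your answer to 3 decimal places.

Row total (Dissatisfied) = 81; column total (Rail) = 43; N = 153.
Expected count E = 81 × 43 / 153 = 22.7647.
Contribution = (O − E)²/E = (28 − 22.7647)² / 22.7647 = 1.204.

1.204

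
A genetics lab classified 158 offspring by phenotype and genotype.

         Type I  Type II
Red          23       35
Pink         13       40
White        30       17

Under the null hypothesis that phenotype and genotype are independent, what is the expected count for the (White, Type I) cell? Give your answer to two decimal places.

Row total (White) = 47; column total (Type I) = 66; grand total N = 158.
Expected count = (row total × column total) / N = 47 × 66 / 158 = 19.63.

19.63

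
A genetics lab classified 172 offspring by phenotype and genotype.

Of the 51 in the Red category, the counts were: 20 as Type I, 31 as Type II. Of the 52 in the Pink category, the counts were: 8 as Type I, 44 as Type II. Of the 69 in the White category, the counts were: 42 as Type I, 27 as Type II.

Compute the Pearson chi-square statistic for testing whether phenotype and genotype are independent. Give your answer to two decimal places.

Row totals: 51, 52, 69. Column totals: 70, 102. Grand total N = 172.
Expected counts (row total × column total / N):
  Red, Type I: 51×70/172 = 20.756
  Red, Type II: 51×102/172 = 30.244
  Pink, Type I: 52×70/172 = 21.163
  Pink, Type II: 52×102/172 = 30.837
  White, Type I: 69×70/172 = 28.081
  White, Type II: 69×102/172 = 40.919
Contributions (O − E)²/E:
  (20 − 20.756)²/20.756 = 0.0275
  (31 − 30.244)²/30.244 = 0.0189
  (8 − 21.163)²/21.163 = 8.1871
  (44 − 30.837)²/30.837 = 5.6187
  (42 − 28.081)²/28.081 = 6.8993
  (27 − 40.919)²/40.919 = 4.7347
χ² = 0.0275 + 0.0189 + 8.1871 + 5.6187 + 6.8993 + 4.7347 = 25.49

25.49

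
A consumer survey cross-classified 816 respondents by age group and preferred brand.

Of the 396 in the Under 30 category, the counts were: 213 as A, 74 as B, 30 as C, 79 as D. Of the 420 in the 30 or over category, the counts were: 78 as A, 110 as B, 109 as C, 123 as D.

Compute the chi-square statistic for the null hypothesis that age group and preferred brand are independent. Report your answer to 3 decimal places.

Row totals: 396, 420. Column totals: 291, 184, 139, 202. Grand total N = 816.
Expected counts (row total × column total / N):
  Under 30, A: 396×291/816 = 141.22059
  Under 30, B: 396×184/816 = 89.29412
  Under 30, C: 396×139/816 = 67.45588
  Under 30, D: 396×202/816 = 98.02941
  30 or over, A: 420×291/816 = 149.77941
  30 or over, B: 420×184/816 = 94.70588
  30 or over, C: 420×139/816 = 71.54412
  30 or over, D: 420×202/816 = 103.97059
Contributions (O − E)²/E:
  (213 − 141.22059)²/141.22059 = 36.4839
  (74 − 89.29412)²/89.29412 = 2.6195
  (30 − 67.45588)²/67.45588 = 20.7979
  (79 − 98.02941)²/98.02941 = 3.6940
  (78 − 149.77941)²/149.77941 = 34.3991
  (110 − 94.70588)²/94.70588 = 2.4699
  (109 − 71.54412)²/71.54412 = 19.6095
  (123 − 103.97059)²/103.97059 = 3.4829
χ² = 36.4839 + 2.6195 + 20.7979 + 3.6940 + 34.3991 + 2.4699 + 19.6095 + 3.4829 = 123.557

123.557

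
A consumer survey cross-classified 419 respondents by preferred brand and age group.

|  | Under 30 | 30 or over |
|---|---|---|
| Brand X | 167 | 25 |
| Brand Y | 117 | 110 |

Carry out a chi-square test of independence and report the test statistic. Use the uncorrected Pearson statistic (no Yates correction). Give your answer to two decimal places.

Row totals: 192, 227. Column totals: 284, 135. Grand total N = 419.
Expected counts (row total × column total / N):
  Brand X, Under 30: 192×284/419 = 130.1384
  Brand X, 30 or over: 192×135/419 = 61.8616
  Brand Y, Under 30: 227×284/419 = 153.8616
  Brand Y, 30 or over: 227×135/419 = 73.1384
Contributions (O − E)²/E:
  (167 − 130.1384)²/130.1384 = 10.4410
  (25 − 61.8616)²/61.8616 = 21.9648
  (117 − 153.8616)²/153.8616 = 8.8312
  (110 − 73.1384)²/73.1384 = 18.5782
χ² = 10.4410 + 21.9648 + 8.8312 + 18.5782 = 59.82

59.82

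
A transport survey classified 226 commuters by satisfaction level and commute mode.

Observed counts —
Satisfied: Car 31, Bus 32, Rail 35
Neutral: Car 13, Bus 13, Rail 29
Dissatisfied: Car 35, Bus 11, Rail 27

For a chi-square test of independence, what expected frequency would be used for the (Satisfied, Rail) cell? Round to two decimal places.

Row total (Satisfied) = 98; column total (Rail) = 91; grand total N = 226.
Expected count = (row total × column total) / N = 98 × 91 / 226 = 39.46.

39.46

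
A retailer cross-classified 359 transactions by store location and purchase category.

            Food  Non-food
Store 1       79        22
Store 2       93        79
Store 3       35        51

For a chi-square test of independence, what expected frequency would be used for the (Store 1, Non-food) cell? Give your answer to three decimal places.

42.763

Row total (Store 1) = 101; column total (Non-food) = 152; grand total N = 359.
Expected count = (row total × column total) / N = 101 × 152 / 359 = 42.763.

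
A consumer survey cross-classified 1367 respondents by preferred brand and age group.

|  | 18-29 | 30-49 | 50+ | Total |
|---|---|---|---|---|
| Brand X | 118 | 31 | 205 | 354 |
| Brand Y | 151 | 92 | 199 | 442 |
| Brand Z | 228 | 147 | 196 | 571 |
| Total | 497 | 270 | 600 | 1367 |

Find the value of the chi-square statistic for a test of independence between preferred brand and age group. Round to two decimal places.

Grand total N = 1367.
Expected counts (row total × column total / N):
  Brand X, 18-29: 354×497/1367 = 128.7037
  Brand X, 30-49: 354×270/1367 = 69.9195
  Brand X, 50+: 354×600/1367 = 155.3767
  Brand Y, 18-29: 442×497/1367 = 160.6979
  Brand Y, 30-49: 442×270/1367 = 87.3007
  Brand Y, 50+: 442×600/1367 = 194.0015
  Brand Z, 18-29: 571×497/1367 = 207.5984
  Brand Z, 30-49: 571×270/1367 = 112.7798
  Brand Z, 50+: 571×600/1367 = 250.6218
Contributions (O − E)²/E:
  (118 − 128.7037)²/128.7037 = 0.8902
  (31 − 69.9195)²/69.9195 = 21.6639
  (205 − 155.3767)²/155.3767 = 15.8484
  (151 − 160.6979)²/160.6979 = 0.5853
  (92 − 87.3007)²/87.3007 = 0.2530
  (199 − 194.0015)²/194.0015 = 0.1288
  (228 − 207.5984)²/207.5984 = 2.0050
  (147 − 112.7798)²/112.7798 = 10.3833
  (196 − 250.6218)²/250.6218 = 11.9046
χ² = 0.8902 + 21.6639 + 15.8484 + 0.5853 + 0.2530 + 0.1288 + 2.0050 + 10.3833 + 11.9046 = 63.66

63.66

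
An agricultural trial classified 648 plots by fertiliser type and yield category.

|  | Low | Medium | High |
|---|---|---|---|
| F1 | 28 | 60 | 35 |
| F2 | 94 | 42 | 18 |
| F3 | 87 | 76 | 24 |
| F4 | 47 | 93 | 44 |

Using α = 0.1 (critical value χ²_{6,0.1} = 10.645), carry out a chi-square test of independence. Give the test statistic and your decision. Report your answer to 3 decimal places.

67.287; reject H₀

Row totals: 123, 154, 187, 184. Column totals: 256, 271, 121. Grand total N = 648.
Expected counts (row total × column total / N):
  F1, Low: 123×256/648 = 48.5926
  F1, Medium: 123×271/648 = 51.4398
  F1, High: 123×121/648 = 22.9676
  F2, Low: 154×256/648 = 60.8395
  F2, Medium: 154×271/648 = 64.4043
  F2, High: 154×121/648 = 28.7562
  F3, Low: 187×256/648 = 73.8765
  F3, Medium: 187×271/648 = 78.2052
  F3, High: 187×121/648 = 34.9182
  F4, Low: 184×256/648 = 72.6914
  F4, Medium: 184×271/648 = 76.9506
  F4, High: 184×121/648 = 34.3580
Contributions (O − E)²/E:
  (28 − 48.5926)²/48.5926 = 8.7267
  (60 − 51.4398)²/51.4398 = 1.4245
  (35 − 22.9676)²/22.9676 = 6.3036
  (94 − 60.8395)²/60.8395 = 18.0741
  (42 − 64.4043)²/64.4043 = 7.7938
  (18 − 28.7562)²/28.7562 = 4.0233
  (87 − 73.8765)²/73.8765 = 2.3313
  (76 − 78.2052)²/78.2052 = 0.0622
  (24 − 34.9182)²/34.9182 = 3.4139
  (47 − 72.6914)²/72.6914 = 9.0801
  (93 − 76.9506)²/76.9506 = 3.3474
  (44 − 34.3580)²/34.3580 = 2.7059
χ² = 8.7267 + 1.4245 + 6.3036 + 18.0741 + 7.7938 + 4.0233 + 2.3313 + 0.0622 + 3.4139 + 9.0801 + 3.3474 + 2.7059 = 67.287
df = (4−1)(3−1) = 6. Since 67.287 > 10.645, reject the null hypothesis of independence at α = 0.1.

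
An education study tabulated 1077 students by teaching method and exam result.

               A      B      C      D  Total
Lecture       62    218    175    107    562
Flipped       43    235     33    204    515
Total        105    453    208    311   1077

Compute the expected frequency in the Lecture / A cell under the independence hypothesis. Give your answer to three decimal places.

54.791

Row total (Lecture) = 562; column total (A) = 105; grand total N = 1077.
Expected count = (row total × column total) / N = 562 × 105 / 1077 = 54.791.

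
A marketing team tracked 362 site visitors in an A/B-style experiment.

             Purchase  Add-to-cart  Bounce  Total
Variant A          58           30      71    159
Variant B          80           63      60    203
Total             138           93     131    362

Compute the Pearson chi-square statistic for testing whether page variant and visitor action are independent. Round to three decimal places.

Grand total N = 362.
Expected counts (row total × column total / N):
  Variant A, Purchase: 159×138/362 = 60.61326
  Variant A, Add-to-cart: 159×93/362 = 40.84807
  Variant A, Bounce: 159×131/362 = 57.53867
  Variant B, Purchase: 203×138/362 = 77.38674
  Variant B, Add-to-cart: 203×93/362 = 52.15193
  Variant B, Bounce: 203×131/362 = 73.46133
Contributions (O − E)²/E:
  (58 − 60.61326)²/60.61326 = 0.1127
  (30 − 40.84807)²/40.84807 = 2.8809
  (71 − 57.53867)²/57.53867 = 3.1493
  (80 − 77.38674)²/77.38674 = 0.0882
  (63 − 52.15193)²/52.15193 = 2.2565
  (60 − 73.46133)²/73.46133 = 2.4667
χ² = 0.1127 + 2.8809 + 3.1493 + 0.0882 + 2.2565 + 2.4667 = 10.954

10.954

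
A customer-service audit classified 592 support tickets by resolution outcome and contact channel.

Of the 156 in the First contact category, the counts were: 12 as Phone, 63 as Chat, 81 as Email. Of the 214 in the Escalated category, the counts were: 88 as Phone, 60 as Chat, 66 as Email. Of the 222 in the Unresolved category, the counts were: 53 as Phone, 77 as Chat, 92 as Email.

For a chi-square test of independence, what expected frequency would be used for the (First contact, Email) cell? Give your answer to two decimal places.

62.98

Row total (First contact) = 156; column total (Email) = 239; grand total N = 592.
Expected count = (row total × column total) / N = 156 × 239 / 592 = 62.98.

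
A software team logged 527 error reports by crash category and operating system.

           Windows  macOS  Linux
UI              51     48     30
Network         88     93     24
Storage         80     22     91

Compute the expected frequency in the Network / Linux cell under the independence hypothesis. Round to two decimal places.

Row total (Network) = 205; column total (Linux) = 145; grand total N = 527.
Expected count = (row total × column total) / N = 205 × 145 / 527 = 56.40.

56.40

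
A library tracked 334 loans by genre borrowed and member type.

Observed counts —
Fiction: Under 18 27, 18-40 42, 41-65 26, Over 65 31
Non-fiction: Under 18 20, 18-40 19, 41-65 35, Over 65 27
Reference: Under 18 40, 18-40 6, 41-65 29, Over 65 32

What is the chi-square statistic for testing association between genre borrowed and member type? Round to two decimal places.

34.81

Row totals: 126, 101, 107. Column totals: 87, 67, 90, 90. Grand total N = 334.
Expected counts (row total × column total / N):
  Fiction, Under 18: 126×87/334 = 32.820
  Fiction, 18-40: 126×67/334 = 25.275
  Fiction, 41-65: 126×90/334 = 33.952
  Fiction, Over 65: 126×90/334 = 33.952
  Non-fiction, Under 18: 101×87/334 = 26.308
  Non-fiction, 18-40: 101×67/334 = 20.260
  Non-fiction, 41-65: 101×90/334 = 27.216
  Non-fiction, Over 65: 101×90/334 = 27.216
  Reference, Under 18: 107×87/334 = 27.871
  Reference, 18-40: 107×67/334 = 21.464
  Reference, 41-65: 107×90/334 = 28.832
  Reference, Over 65: 107×90/334 = 28.832
Contributions (O − E)²/E:
  (27 − 32.820)²/32.820 = 1.0321
  (42 − 25.275)²/25.275 = 11.0673
  (26 − 33.952)²/33.952 = 1.8625
  (31 − 33.952)²/33.952 = 0.2567
  (20 − 26.308)²/26.308 = 1.5125
  (19 − 20.260)²/20.260 = 0.0784
  (35 − 27.216)²/27.216 = 2.2263
  (27 − 27.216)²/27.216 = 0.0017
  (40 − 27.871)²/27.871 = 5.2783
  (6 − 21.464)²/21.464 = 11.1412
  (29 − 28.832)²/28.832 = 0.0010
  (32 − 28.832)²/28.832 = 0.3481
χ² = 1.0321 + 11.0673 + 1.8625 + 0.2567 + 1.5125 + 0.0784 + 2.2263 + 0.0017 + 5.2783 + 11.1412 + 0.0010 + 0.3481 = 34.81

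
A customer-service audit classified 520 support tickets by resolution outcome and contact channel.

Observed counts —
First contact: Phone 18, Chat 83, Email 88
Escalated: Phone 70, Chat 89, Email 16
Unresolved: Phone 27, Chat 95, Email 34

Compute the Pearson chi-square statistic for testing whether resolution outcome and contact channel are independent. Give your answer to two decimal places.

95.13

Row totals: 189, 175, 156. Column totals: 115, 267, 138. Grand total N = 520.
Expected counts (row total × column total / N):
  First contact, Phone: 189×115/520 = 41.798
  First contact, Chat: 189×267/520 = 97.044
  First contact, Email: 189×138/520 = 50.158
  Escalated, Phone: 175×115/520 = 38.702
  Escalated, Chat: 175×267/520 = 89.856
  Escalated, Email: 175×138/520 = 46.442
  Unresolved, Phone: 156×115/520 = 34.500
  Unresolved, Chat: 156×267/520 = 80.100
  Unresolved, Email: 156×138/520 = 41.400
Contributions (O − E)²/E:
  (18 − 41.798)²/41.798 = 13.5496
  (83 − 97.044)²/97.044 = 2.0324
  (88 − 50.158)²/50.158 = 28.5501
  (70 − 38.702)²/38.702 = 25.3104
  (89 − 89.856)²/89.856 = 0.0082
  (16 − 46.442)²/46.442 = 19.9543
  (27 − 34.500)²/34.500 = 1.6304
  (95 − 80.100)²/80.100 = 2.7717
  (34 − 41.400)²/41.400 = 1.3227
χ² = 13.5496 + 2.0324 + 28.5501 + 25.3104 + 0.0082 + 19.9543 + 1.6304 + 2.7717 + 1.3227 = 95.13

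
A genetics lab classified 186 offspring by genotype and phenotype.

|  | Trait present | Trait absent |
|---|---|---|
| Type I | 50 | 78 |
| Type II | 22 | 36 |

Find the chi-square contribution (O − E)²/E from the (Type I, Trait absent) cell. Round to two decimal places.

Row total (Type I) = 128; column total (Trait absent) = 114; N = 186.
Expected count E = 128 × 114 / 186 = 78.452.
Contribution = (O − E)²/E = (78 − 78.452)² / 78.452 = 0.00.

0.00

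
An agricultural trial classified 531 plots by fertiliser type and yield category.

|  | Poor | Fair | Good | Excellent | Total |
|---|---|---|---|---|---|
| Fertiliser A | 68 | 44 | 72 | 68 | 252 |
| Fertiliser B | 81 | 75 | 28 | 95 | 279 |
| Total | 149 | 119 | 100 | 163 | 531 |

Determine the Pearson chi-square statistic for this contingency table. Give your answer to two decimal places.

31.75

Grand total N = 531.
Expected counts (row total × column total / N):
  Fertiliser A, Poor: 252×149/531 = 70.712
  Fertiliser A, Fair: 252×119/531 = 56.475
  Fertiliser A, Good: 252×100/531 = 47.458
  Fertiliser A, Excellent: 252×163/531 = 77.356
  Fertiliser B, Poor: 279×149/531 = 78.288
  Fertiliser B, Fair: 279×119/531 = 62.525
  Fertiliser B, Good: 279×100/531 = 52.542
  Fertiliser B, Excellent: 279×163/531 = 85.644
Contributions (O − E)²/E:
  (68 − 70.712)²/70.712 = 0.1040
  (44 − 56.475)²/56.475 = 2.7557
  (72 − 47.458)²/47.458 = 12.6914
  (68 − 77.356)²/77.356 = 1.1316
  (81 − 78.288)²/78.288 = 0.0939
  (75 − 62.525)²/62.525 = 2.4890
  (28 − 52.542)²/52.542 = 11.4634
  (95 − 85.644)²/85.644 = 1.0221
χ² = 0.1040 + 2.7557 + 12.6914 + 1.1316 + 0.0939 + 2.4890 + 11.4634 + 1.0221 = 31.75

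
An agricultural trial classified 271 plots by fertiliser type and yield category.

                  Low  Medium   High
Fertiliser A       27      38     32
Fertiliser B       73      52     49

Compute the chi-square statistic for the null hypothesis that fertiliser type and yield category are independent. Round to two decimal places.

Row totals: 97, 174. Column totals: 100, 90, 81. Grand total N = 271.
Expected counts (row total × column total / N):
  Fertiliser A, Low: 97×100/271 = 35.793
  Fertiliser A, Medium: 97×90/271 = 32.214
  Fertiliser A, High: 97×81/271 = 28.993
  Fertiliser B, Low: 174×100/271 = 64.207
  Fertiliser B, Medium: 174×90/271 = 57.786
  Fertiliser B, High: 174×81/271 = 52.007
Contributions (O − E)²/E:
  (27 − 35.793)²/35.793 = 2.1601
  (38 − 32.214)²/32.214 = 1.0392
  (32 − 28.993)²/28.993 = 0.3119
  (73 − 64.207)²/64.207 = 1.2042
  (52 − 57.786)²/57.786 = 0.5793
  (49 − 52.007)²/52.007 = 0.1739
χ² = 2.1601 + 1.0392 + 0.3119 + 1.2042 + 0.5793 + 0.1739 = 5.47

5.47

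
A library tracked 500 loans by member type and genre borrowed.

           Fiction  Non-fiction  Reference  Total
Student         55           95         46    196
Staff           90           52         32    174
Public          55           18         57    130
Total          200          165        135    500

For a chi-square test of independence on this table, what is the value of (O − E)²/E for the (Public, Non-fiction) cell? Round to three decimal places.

Row total (Public) = 130; column total (Non-fiction) = 165; N = 500.
Expected count E = 130 × 165 / 500 = 42.9000.
Contribution = (O − E)²/E = (18 − 42.9000)² / 42.9000 = 14.452.

14.452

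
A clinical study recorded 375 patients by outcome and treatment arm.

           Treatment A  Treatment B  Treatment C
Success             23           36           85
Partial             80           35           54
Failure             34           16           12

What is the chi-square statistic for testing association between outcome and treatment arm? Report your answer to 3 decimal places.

Row totals: 144, 169, 62. Column totals: 137, 87, 151. Grand total N = 375.
Expected counts (row total × column total / N):
  Success, Treatment A: 144×137/375 = 52.6080
  Success, Treatment B: 144×87/375 = 33.4080
  Success, Treatment C: 144×151/375 = 57.9840
  Partial, Treatment A: 169×137/375 = 61.7413
  Partial, Treatment B: 169×87/375 = 39.2080
  Partial, Treatment C: 169×151/375 = 68.0507
  Failure, Treatment A: 62×137/375 = 22.6507
  Failure, Treatment B: 62×87/375 = 14.3840
  Failure, Treatment C: 62×151/375 = 24.9653
Contributions (O − E)²/E:
  (23 − 52.6080)²/52.6080 = 16.6635
  (36 − 33.4080)²/33.4080 = 0.2011
  (85 − 57.9840)²/57.9840 = 12.5873
  (80 − 61.7413)²/61.7413 = 5.3996
  (35 − 39.2080)²/39.2080 = 0.4516
  (54 − 68.0507)²/68.0507 = 2.9011
  (34 − 22.6507)²/22.6507 = 5.6867
  (16 − 14.3840)²/14.3840 = 0.1816
  (12 − 24.9653)²/24.9653 = 6.7333
χ² = 16.6635 + 0.2011 + 12.5873 + 5.3996 + 0.4516 + 2.9011 + 5.6867 + 0.1816 + 6.7333 = 50.806

50.806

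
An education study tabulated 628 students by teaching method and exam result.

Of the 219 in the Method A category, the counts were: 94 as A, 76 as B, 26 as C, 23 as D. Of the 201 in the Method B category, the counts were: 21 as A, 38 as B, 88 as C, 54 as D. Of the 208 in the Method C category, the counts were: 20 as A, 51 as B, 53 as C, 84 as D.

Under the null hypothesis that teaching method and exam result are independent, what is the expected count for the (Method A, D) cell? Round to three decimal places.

Row total (Method A) = 219; column total (D) = 161; grand total N = 628.
Expected count = (row total × column total) / N = 219 × 161 / 628 = 56.145.

56.145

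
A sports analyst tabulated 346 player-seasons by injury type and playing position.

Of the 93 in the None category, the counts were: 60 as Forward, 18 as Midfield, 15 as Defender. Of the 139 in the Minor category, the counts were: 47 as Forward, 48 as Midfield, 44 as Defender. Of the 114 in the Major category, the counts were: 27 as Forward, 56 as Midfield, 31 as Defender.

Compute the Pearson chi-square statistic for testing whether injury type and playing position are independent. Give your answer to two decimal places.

41.66

Row totals: 93, 139, 114. Column totals: 134, 122, 90. Grand total N = 346.
Expected counts (row total × column total / N):
  None, Forward: 93×134/346 = 36.017
  None, Midfield: 93×122/346 = 32.792
  None, Defender: 93×90/346 = 24.191
  Minor, Forward: 139×134/346 = 53.832
  Minor, Midfield: 139×122/346 = 49.012
  Minor, Defender: 139×90/346 = 36.156
  Major, Forward: 114×134/346 = 44.150
  Major, Midfield: 114×122/346 = 40.197
  Major, Defender: 114×90/346 = 29.653
Contributions (O − E)²/E:
  (60 − 36.017)²/36.017 = 15.9698
  (18 − 32.792)²/32.792 = 6.6725
  (15 − 24.191)²/24.191 = 3.4920
  (47 − 53.832)²/53.832 = 0.8671
  (48 − 49.012)²/49.012 = 0.0209
  (44 − 36.156)²/36.156 = 1.7017
  (27 − 44.150)²/44.150 = 6.6619
  (56 − 40.197)²/40.197 = 6.2128
  (31 − 29.653)²/29.653 = 0.0612
χ² = 15.9698 + 6.6725 + 3.4920 + 0.8671 + 0.0209 + 1.7017 + 6.6619 + 6.2128 + 0.0612 = 41.66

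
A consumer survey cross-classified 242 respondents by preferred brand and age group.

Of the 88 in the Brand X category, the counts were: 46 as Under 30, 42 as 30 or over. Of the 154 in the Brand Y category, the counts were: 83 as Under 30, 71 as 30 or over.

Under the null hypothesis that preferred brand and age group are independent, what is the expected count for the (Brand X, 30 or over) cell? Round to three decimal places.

41.091

Row total (Brand X) = 88; column total (30 or over) = 113; grand total N = 242.
Expected count = (row total × column total) / N = 88 × 113 / 242 = 41.091.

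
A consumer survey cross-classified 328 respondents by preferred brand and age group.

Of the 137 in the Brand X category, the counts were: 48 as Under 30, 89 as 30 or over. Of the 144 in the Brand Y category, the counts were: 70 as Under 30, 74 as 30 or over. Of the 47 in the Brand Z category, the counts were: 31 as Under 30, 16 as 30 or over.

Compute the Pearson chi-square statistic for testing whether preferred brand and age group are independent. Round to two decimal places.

14.55

Row totals: 137, 144, 47. Column totals: 149, 179. Grand total N = 328.
Expected counts (row total × column total / N):
  Brand X, Under 30: 137×149/328 = 62.235
  Brand X, 30 or over: 137×179/328 = 74.765
  Brand Y, Under 30: 144×149/328 = 65.415
  Brand Y, 30 or over: 144×179/328 = 78.585
  Brand Z, Under 30: 47×149/328 = 21.351
  Brand Z, 30 or over: 47×179/328 = 25.649
Contributions (O − E)²/E:
  (48 − 62.235)²/62.235 = 3.2560
  (89 − 74.765)²/74.765 = 2.7103
  (70 − 65.415)²/65.415 = 0.3214
  (74 − 78.585)²/78.585 = 0.2675
  (31 − 21.351)²/21.351 = 4.3606
  (16 − 25.649)²/25.649 = 3.6299
χ² = 3.2560 + 2.7103 + 0.3214 + 0.2675 + 4.3606 + 3.6299 = 14.55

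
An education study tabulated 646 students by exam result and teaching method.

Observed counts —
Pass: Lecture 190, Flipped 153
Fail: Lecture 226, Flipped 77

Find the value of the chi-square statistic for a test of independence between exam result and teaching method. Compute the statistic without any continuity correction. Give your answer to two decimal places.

25.85

Row totals: 343, 303. Column totals: 416, 230. Grand total N = 646.
Expected counts (row total × column total / N):
  Pass, Lecture: 343×416/646 = 220.879
  Pass, Flipped: 343×230/646 = 122.121
  Fail, Lecture: 303×416/646 = 195.121
  Fail, Flipped: 303×230/646 = 107.879
Contributions (O − E)²/E:
  (190 − 220.879)²/220.879 = 4.3169
  (153 − 122.121)²/122.121 = 7.8079
  (226 − 195.121)²/195.121 = 4.8868
  (77 − 107.879)²/107.879 = 8.8387
χ² = 4.3169 + 7.8079 + 4.8868 + 8.8387 = 25.85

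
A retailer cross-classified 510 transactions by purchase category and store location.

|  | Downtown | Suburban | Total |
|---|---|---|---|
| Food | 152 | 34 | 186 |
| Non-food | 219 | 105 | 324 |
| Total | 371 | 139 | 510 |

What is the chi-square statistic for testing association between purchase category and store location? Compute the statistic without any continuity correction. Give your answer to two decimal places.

Grand total N = 510.
Expected counts (row total × column total / N):
  Food, Downtown: 186×371/510 = 135.306
  Food, Suburban: 186×139/510 = 50.694
  Non-food, Downtown: 324×371/510 = 235.694
  Non-food, Suburban: 324×139/510 = 88.306
Contributions (O − E)²/E:
  (152 − 135.306)²/135.306 = 2.0597
  (34 − 50.694)²/50.694 = 5.4975
  (219 − 235.694)²/235.694 = 1.1824
  (105 − 88.306)²/88.306 = 3.1560
χ² = 2.0597 + 5.4975 + 1.1824 + 3.1560 = 11.90

11.90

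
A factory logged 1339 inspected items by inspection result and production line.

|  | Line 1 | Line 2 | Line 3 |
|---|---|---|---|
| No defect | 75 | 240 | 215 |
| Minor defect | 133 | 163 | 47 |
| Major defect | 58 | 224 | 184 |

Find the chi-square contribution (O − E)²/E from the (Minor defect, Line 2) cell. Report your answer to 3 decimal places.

0.035

Row total (Minor defect) = 343; column total (Line 2) = 627; N = 1339.
Expected count E = 343 × 627 / 1339 = 160.6131.
Contribution = (O − E)²/E = (163 − 160.6131)² / 160.6131 = 0.035.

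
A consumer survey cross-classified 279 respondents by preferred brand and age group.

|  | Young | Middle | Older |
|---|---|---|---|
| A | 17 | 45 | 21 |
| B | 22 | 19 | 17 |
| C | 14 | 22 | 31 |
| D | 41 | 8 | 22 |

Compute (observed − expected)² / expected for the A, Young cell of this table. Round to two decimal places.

4.30

Row total (A) = 83; column total (Young) = 94; N = 279.
Expected count E = 83 × 94 / 279 = 27.964.
Contribution = (O − E)²/E = (17 − 27.964)² / 27.964 = 4.30.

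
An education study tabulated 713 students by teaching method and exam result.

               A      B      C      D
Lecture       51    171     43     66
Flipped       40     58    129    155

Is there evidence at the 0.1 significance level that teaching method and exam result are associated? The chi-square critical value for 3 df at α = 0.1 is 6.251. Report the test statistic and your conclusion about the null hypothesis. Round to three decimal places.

Row totals: 331, 382. Column totals: 91, 229, 172, 221. Grand total N = 713.
Expected counts (row total × column total / N):
  Lecture, A: 331×91/713 = 42.24544
  Lecture, B: 331×229/713 = 106.30996
  Lecture, C: 331×172/713 = 79.84853
  Lecture, D: 331×221/713 = 102.59607
  Flipped, A: 382×91/713 = 48.75456
  Flipped, B: 382×229/713 = 122.69004
  Flipped, C: 382×172/713 = 92.15147
  Flipped, D: 382×221/713 = 118.40393
Contributions (O − E)²/E:
  (51 − 42.24544)²/42.24544 = 1.8142
  (171 − 106.30996)²/106.30996 = 39.3642
  (43 − 79.84853)²/79.84853 = 17.0049
  (66 − 102.59607)²/102.59607 = 13.0538
  (40 − 48.75456)²/48.75456 = 1.5720
  (58 − 122.69004)²/122.69004 = 34.1087
  (129 − 92.15147)²/92.15147 = 14.7346
  (155 − 118.40393)²/118.40393 = 11.3110
χ² = 1.8142 + 39.3642 + 17.0049 + 13.0538 + 1.5720 + 34.1087 + 14.7346 + 11.3110 = 132.963
df = (2−1)(4−1) = 3. Since 132.963 > 6.251, reject the null hypothesis of independence at α = 0.1.

132.963; reject H₀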